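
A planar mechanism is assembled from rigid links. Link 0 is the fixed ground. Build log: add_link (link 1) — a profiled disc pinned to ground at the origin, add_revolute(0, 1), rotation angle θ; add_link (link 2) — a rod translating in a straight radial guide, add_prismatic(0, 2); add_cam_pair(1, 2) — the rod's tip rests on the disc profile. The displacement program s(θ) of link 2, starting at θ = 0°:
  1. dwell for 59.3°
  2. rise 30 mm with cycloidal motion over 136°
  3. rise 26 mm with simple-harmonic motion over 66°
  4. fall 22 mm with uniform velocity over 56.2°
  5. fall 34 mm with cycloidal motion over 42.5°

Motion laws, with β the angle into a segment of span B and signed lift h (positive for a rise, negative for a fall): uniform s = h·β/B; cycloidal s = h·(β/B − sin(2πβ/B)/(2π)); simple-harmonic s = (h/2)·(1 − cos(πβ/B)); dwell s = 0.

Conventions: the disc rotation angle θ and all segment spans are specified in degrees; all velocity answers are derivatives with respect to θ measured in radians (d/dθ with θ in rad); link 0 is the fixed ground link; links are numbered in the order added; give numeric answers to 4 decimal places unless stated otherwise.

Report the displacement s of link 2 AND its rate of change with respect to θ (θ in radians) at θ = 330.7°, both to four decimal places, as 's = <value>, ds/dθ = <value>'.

seg 1 [0°–59.3°] dwell: s stays 0.0000
seg 2 [59.3°–195.3°] cycloidal, h=30: full span → s += 30 → s = 30.0000
seg 3 [195.3°–261.3°] simple-harmonic, h=26: full span → s += 26 → s = 56.0000
seg 4 [261.3°–317.5°] uniform, h=-22: full span → s += -22 → s = 34.0000
seg 5 [317.5°–360°] cycloidal, h=-34: θ=330.7° here. β=13.2, B=42.5. -34·(0.3106 − sin(2π·0.3106)/(2π)) = -5.5361 → s = 28.4639
velocity in seg [317.5°–360°] (cycloidal), θ in radians: β = 13.2° = 0.2304 rad, B = 42.5° = 0.7418 rad; ds/dθ = (h/B)(1 − cos(2πβ/B)) = ((-34)/0.7418)(1 − cos(2π·0.3106)) = -62.867610 mm/rad

s = 28.4639, ds/dθ = -62.8676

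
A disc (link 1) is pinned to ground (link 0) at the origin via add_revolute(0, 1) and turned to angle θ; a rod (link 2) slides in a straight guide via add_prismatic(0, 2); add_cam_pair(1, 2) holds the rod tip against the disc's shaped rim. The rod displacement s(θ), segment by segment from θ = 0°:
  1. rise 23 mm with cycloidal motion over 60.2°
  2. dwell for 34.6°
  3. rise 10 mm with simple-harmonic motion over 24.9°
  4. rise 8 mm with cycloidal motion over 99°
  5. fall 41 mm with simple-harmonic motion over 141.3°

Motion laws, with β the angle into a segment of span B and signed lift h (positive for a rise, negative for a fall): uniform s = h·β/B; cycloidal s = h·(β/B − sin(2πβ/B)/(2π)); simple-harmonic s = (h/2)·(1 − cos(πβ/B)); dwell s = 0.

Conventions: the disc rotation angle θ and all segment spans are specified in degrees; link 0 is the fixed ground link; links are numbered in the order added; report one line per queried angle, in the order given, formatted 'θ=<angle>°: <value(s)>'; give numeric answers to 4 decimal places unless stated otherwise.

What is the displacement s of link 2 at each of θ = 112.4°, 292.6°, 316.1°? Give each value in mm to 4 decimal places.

segment 1 (0° to 60.2°, cycloidal, h = 23) is passed completely: s = 0.0000 + (23) = 23.0000
segment 2 (60.2° to 94.8°, dwell): s unchanged at 23.0000
θ = 112.4° falls in segment 3 (94.8° to 119.7°, simple-harmonic, h = 10): β = 112.4 − 94.8 = 17.6°, B = 24.9°; Δs = 10/2·(1 − cos(π·0.7068)) = 8.0250; s = 23.0000 + 8.0250 = 31.0250
segment 3 (94.8° to 119.7°, simple-harmonic, h = 10) is passed completely: s = 23.0000 + (10) = 33.0000
segment 4 (119.7° to 218.7°, cycloidal, h = 8) is passed completely: s = 33.0000 + (8) = 41.0000
θ = 292.6° falls in segment 5 (218.7° to 360°, simple-harmonic, h = -41): β = 292.6 − 218.7 = 73.9°, B = 141.3°; Δs = -41/2·(1 − cos(π·0.5230)) = -21.9800; s = 41.0000 − 21.9800 = 19.0200
θ = 316.1° falls in segment 5 (218.7° to 360°, simple-harmonic, h = -41): β = 316.1 − 218.7 = 97.4°, B = 141.3°; Δs = -41/2·(1 − cos(π·0.6893)) = -31.9861; s = 41.0000 − 31.9861 = 9.0139

θ=112.4°: 31.0250
θ=292.6°: 19.0200
θ=316.1°: 9.0139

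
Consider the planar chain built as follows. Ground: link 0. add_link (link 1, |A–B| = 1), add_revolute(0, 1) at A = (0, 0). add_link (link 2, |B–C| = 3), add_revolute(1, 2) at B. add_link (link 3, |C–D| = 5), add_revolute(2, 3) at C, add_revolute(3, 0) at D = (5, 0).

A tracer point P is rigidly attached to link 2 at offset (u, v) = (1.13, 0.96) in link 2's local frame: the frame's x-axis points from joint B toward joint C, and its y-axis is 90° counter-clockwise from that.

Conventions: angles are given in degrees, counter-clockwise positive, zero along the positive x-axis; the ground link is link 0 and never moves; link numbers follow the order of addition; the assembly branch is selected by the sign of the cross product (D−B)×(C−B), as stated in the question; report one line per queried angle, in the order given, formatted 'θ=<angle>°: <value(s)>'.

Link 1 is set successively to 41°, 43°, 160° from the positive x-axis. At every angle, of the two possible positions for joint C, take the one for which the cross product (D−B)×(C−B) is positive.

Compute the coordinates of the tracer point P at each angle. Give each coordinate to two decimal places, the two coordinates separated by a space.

A=(0,0), D=(5.00,0)
θ=41°: B = A + 1.00·(cos41°, sin41°) = (0.7547, 0.6561)
θ=41°: |BD| = 4.2957
θ=41°: circle(B,3.00) ∩ circle(D,5.00): a=0.2855, h=2.9864
θ=41°:   candidates: C₊=(1.4930,3.5638) cross=12.829; C₋=(0.5808,-2.3389) cross=-12.829
θ=41°:   branch + wants cross > 0 → take C=(1.4930,3.5638) (cross=12.829)
θ=41°: ex = (C−B)/|BC| = (0.2461,0.9692); ey = (-0.9692,0.2461)
θ=41°: P = B + 1.13·ex + 0.96·ey = (0.1023,1.9876)
θ=43°: B = A + 1.00·(cos43°, sin43°) = (0.7314, 0.6820)
θ=43°: |BD| = 4.3228
θ=43°: circle(B,3.00) ∩ circle(D,5.00): a=0.3107, h=2.9839
θ=43°:   candidates: C₊=(1.5090,3.5795) cross=12.899; C₋=(0.5674,-2.3135) cross=-12.899
θ=43°:   branch + wants cross > 0 → take C=(1.5090,3.5795) (cross=12.899)
θ=43°: ex = (C−B)/|BC| = (0.2592,0.9658); ey = (-0.9658,0.2592)
θ=43°: P = B + 1.13·ex + 0.96·ey = (0.0971,2.0222)
θ=160°: B = A + 1.00·(cos160°, sin160°) = (-0.9397, 0.3420)
θ=160°: |BD| = 5.9495
θ=160°: circle(B,3.00) ∩ circle(D,5.00): a=1.6301, h=2.5185
θ=160°:   candidates: C₊=(0.8325,2.7626) cross=14.984; C₋=(0.5430,-2.2660) cross=-14.984
θ=160°:   branch + wants cross > 0 → take C=(0.8325,2.7626) (cross=14.984)
θ=160°: ex = (C−B)/|BC| = (0.5907,0.8069); ey = (-0.8069,0.5907)
θ=160°: P = B + 1.13·ex + 0.96·ey = (-1.0468,1.8209)

θ=41°: 0.10 1.99
θ=43°: 0.10 2.02
θ=160°: -1.05 1.82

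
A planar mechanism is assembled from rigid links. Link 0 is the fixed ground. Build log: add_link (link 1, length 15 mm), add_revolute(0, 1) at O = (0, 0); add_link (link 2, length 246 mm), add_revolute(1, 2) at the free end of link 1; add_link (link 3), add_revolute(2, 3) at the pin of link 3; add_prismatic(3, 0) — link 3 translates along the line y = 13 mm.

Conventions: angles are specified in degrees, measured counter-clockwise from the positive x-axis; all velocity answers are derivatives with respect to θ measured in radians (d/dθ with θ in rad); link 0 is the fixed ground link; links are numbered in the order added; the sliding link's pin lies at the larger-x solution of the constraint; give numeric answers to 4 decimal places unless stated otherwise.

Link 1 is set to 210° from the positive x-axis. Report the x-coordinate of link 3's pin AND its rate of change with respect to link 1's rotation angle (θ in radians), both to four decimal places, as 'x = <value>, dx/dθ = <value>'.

geometry: r = 15 mm, L = 246 mm, e = 13 mm
crank pin P = (r cos θ, r sin θ) = (-12.990381, -7.500000)
h = r sin θ − e = -7.500000 − 13 = -20.500000
x = r cos θ + √(L² − h²) = -12.990381 + 245.144345 = 232.153964
dx/dθ = −r sin θ − h·r cos θ/√(L² − h²) (θ in radians; h = -20.500000) = 6.413690

x = 232.1540, dx/dθ = 6.4137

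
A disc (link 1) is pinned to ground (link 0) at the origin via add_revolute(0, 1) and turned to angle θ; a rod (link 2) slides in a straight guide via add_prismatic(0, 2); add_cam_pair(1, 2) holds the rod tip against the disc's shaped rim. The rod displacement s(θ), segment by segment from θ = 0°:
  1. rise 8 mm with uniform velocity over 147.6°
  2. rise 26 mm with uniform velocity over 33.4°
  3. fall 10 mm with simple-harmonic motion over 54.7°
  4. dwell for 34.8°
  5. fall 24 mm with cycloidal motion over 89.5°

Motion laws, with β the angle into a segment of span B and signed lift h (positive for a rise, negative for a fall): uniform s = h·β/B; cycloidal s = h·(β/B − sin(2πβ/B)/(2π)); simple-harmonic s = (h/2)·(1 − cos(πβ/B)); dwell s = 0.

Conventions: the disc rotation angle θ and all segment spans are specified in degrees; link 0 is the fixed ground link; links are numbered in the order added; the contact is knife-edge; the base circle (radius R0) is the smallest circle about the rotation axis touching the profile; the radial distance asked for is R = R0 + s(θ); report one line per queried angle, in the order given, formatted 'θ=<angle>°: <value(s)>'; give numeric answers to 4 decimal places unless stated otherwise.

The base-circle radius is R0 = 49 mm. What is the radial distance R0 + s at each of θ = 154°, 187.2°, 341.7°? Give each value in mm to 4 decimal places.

segment 1 (0° to 147.6°, uniform, h = 8) is passed completely: s = 0.0000 + (8) = 8.0000
θ = 154° falls in segment 2 (147.6° to 181°, uniform, h = 26): β = 154 − 147.6 = 6.4°, B = 33.4°; Δs = 26·6.4/33.4 = 4.9820; s = 8.0000 + 4.9820 = 12.9820
segment 2 (147.6° to 181°, uniform, h = 26) is passed completely: s = 8.0000 + (26) = 34.0000
θ = 187.2° falls in segment 3 (181° to 235.7°, simple-harmonic, h = -10): β = 187.2 − 181 = 6.2°, B = 54.7°; Δs = -10/2·(1 − cos(π·0.1133)) = -0.3137; s = 34.0000 − 0.3137 = 33.6863
segment 3 (181° to 235.7°, simple-harmonic, h = -10) is passed completely: s = 34.0000 + (-10) = 24.0000
segment 4 (235.7° to 270.5°, dwell): s unchanged at 24.0000
θ = 341.7° falls in segment 5 (270.5° to 360°, cycloidal, h = -24): β = 341.7 − 270.5 = 71.2°, B = 89.5°; Δs = -24·(0.7955 − sin(2π·0.7955)/(2π)) = -22.7572; s = 24.0000 − 22.7572 = 1.2428
θ=154°: R = R0 + s = 49 + 12.9820 = 61.9820
θ=187.2°: R = R0 + s = 49 + 33.6863 = 82.6863
θ=341.7°: R = R0 + s = 49 + 1.2428 = 50.2428

θ=154°: 61.9820
θ=187.2°: 82.6863
θ=341.7°: 50.2428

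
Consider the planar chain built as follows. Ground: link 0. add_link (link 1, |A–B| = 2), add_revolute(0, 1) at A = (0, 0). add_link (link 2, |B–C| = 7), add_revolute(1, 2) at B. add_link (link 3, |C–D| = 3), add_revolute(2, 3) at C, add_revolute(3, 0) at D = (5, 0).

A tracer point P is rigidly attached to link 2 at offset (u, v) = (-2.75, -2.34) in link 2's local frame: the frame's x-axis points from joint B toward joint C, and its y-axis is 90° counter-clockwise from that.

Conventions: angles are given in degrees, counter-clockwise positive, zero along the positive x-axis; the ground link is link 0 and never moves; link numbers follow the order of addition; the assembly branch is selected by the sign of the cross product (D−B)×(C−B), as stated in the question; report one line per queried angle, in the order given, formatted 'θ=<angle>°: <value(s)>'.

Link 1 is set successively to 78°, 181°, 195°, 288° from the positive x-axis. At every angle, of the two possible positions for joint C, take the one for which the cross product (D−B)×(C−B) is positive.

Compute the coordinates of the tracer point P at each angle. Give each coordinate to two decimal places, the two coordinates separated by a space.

A=(0,0), D=(5.00,0)
θ=78°: B = A + 2.00·(cos78°, sin78°) = (0.4158, 1.9563)
θ=78°: |BD| = 4.9842
θ=78°: circle(B,7.00) ∩ circle(D,3.00): a=6.5048, h=2.5860
θ=78°:   candidates: C₊=(7.4136,1.7817) cross=12.889; C₋=(5.3836,-2.9754) cross=-12.889
θ=78°:   branch + wants cross > 0 → take C=(7.4136,1.7817) (cross=12.889)
θ=78°: ex = (C−B)/|BC| = (0.9997,-0.0249); ey = (0.0249,0.9997)
θ=78°: P = B + -2.75·ex + -2.34·ey = (-2.3917,-0.3144)
θ=181°: B = A + 2.00·(cos181°, sin181°) = (-1.9997, -0.0349)
θ=181°: |BD| = 6.9998
θ=181°: circle(B,7.00) ∩ circle(D,3.00): a=6.3571, h=2.9304
θ=181°:   candidates: C₊=(4.3427,2.9271) cross=20.512; C₋=(4.3720,-2.9335) cross=-20.512
θ=181°:   branch + wants cross > 0 → take C=(4.3427,2.9271) (cross=20.512)
θ=181°: ex = (C−B)/|BC| = (0.9061,0.4231); ey = (-0.4231,0.9061)
θ=181°: P = B + -2.75·ex + -2.34·ey = (-3.5012,-3.3187)
θ=195°: B = A + 2.00·(cos195°, sin195°) = (-1.9319, -0.5176)
θ=195°: |BD| = 6.9512
θ=195°: circle(B,7.00) ∩ circle(D,3.00): a=6.3528, h=2.9397
θ=195°:   candidates: C₊=(4.1844,2.8870) cross=20.434; C₋=(4.6222,-2.9761) cross=-20.434
θ=195°:   branch + wants cross > 0 → take C=(4.1844,2.8870) (cross=20.434)
θ=195°: ex = (C−B)/|BC| = (0.8737,0.4864); ey = (-0.4864,0.8737)
θ=195°: P = B + -2.75·ex + -2.34·ey = (-3.1965,-3.8997)
θ=288°: B = A + 2.00·(cos288°, sin288°) = (0.6180, -1.9021)
θ=288°: |BD| = 4.7770
θ=288°: circle(B,7.00) ∩ circle(D,3.00): a=6.5752, h=2.4013
θ=288°:   candidates: C₊=(5.6934,2.9188) cross=11.471; C₋=(7.6057,-1.4867) cross=-11.471
θ=288°:   branch + wants cross > 0 → take C=(5.6934,2.9188) (cross=11.471)
θ=288°: ex = (C−B)/|BC| = (0.7250,0.6887); ey = (-0.6887,0.7250)
θ=288°: P = B + -2.75·ex + -2.34·ey = (0.2357,-5.4926)

θ=78°: -2.39 -0.31
θ=181°: -3.50 -3.32
θ=195°: -3.20 -3.90
θ=288°: 0.24 -5.49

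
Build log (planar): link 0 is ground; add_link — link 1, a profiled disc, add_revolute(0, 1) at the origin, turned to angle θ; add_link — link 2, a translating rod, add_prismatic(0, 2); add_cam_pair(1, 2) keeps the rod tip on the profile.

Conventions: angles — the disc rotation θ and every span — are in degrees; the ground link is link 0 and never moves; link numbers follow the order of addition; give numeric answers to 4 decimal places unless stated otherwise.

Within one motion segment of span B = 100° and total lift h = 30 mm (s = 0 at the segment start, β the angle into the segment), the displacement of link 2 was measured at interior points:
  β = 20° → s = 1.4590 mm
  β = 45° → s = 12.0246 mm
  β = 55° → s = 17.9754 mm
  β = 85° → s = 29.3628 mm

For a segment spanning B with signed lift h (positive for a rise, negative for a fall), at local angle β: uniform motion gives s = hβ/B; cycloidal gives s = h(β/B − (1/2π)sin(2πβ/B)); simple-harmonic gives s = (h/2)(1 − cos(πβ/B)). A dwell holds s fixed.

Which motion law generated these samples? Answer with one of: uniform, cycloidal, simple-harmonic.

candidates at β/B = r: uniform s = h·r (linear in β); cycloidal s = h·(r − sin(2πr)/(2π)); simple-harmonic s = (h/2)(1 − cos(πr))
β=20°: printed 1.4590 | uniform 6.0000, cycloidal 1.4590, simple-harmonic 2.8647
β=45°: printed 12.0246 | uniform 13.5000, cycloidal 12.0246, simple-harmonic 12.6535
β=55°: printed 17.9754 | uniform 16.5000, cycloidal 17.9754, simple-harmonic 17.3465
β=85°: printed 29.3628 | uniform 25.5000, cycloidal 29.3628, simple-harmonic 28.3651
only one law matches every sample → cycloidal

cycloidal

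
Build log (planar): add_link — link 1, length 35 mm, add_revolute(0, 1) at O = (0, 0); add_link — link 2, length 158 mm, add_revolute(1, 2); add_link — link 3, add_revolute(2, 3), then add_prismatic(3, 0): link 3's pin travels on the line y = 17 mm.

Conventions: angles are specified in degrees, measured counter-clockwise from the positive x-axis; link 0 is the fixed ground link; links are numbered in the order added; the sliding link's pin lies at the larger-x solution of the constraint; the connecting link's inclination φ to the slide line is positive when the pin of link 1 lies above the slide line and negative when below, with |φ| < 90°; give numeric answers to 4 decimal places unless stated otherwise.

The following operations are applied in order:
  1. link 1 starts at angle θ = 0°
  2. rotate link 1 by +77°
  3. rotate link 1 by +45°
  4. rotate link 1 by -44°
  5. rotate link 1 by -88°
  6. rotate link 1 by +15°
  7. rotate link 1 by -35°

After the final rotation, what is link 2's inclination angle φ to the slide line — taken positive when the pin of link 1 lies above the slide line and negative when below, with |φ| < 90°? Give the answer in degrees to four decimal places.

geometry: r = 35 mm, L = 158 mm, e = 17 mm; θ starts at 0°
rotate link 1 by +77°: θ ← 0° +77° = 77°
rotate link 1 by +45°: θ ← 77° +45° = 122°
rotate link 1 by -44°: θ ← 122° -44° = 78°
rotate link 1 by -88°: θ ← 78° -88° = -10°
rotate link 1 by +15°: θ ← -10° +15° = 5°
rotate link 1 by -35°: θ ← 5° -35° = -30°
h = r sin θ − e = -17.500000 − 17 = -34.500000
sin φ = h / L = -34.500000 / 158 = -0.21835443
φ = arcsin(-0.21835443) = -12.612399°

-12.6124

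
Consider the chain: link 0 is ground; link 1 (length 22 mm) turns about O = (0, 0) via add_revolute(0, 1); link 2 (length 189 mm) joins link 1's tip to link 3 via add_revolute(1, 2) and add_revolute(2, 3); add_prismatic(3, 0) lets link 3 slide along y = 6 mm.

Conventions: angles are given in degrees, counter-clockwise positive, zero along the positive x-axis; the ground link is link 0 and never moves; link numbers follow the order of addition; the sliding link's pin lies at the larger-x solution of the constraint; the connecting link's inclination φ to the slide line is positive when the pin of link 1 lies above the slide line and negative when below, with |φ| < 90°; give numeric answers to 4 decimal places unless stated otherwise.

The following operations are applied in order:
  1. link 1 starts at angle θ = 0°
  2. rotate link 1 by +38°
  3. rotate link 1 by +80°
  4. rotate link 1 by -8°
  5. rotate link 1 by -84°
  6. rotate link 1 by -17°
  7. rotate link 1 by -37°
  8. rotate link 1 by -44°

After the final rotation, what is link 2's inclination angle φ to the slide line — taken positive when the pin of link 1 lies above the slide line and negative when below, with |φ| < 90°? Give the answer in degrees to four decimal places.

geometry: r = 22 mm, L = 189 mm, e = 6 mm; θ starts at 0°
rotate link 1 by +38°: θ ← 0° +38° = 38°
rotate link 1 by +80°: θ ← 38° +80° = 118°
rotate link 1 by -8°: θ ← 118° -8° = 110°
rotate link 1 by -84°: θ ← 110° -84° = 26°
rotate link 1 by -17°: θ ← 26° -17° = 9°
rotate link 1 by -37°: θ ← 9° -37° = -28°
rotate link 1 by -44°: θ ← -28° -44° = -72°
h = r sin θ − e = -20.923243 − 6 = -26.923243
sin φ = h / L = -26.923243 / 189 = -0.14245102
φ = arcsin(-0.14245102) = -8.189701°

-8.1897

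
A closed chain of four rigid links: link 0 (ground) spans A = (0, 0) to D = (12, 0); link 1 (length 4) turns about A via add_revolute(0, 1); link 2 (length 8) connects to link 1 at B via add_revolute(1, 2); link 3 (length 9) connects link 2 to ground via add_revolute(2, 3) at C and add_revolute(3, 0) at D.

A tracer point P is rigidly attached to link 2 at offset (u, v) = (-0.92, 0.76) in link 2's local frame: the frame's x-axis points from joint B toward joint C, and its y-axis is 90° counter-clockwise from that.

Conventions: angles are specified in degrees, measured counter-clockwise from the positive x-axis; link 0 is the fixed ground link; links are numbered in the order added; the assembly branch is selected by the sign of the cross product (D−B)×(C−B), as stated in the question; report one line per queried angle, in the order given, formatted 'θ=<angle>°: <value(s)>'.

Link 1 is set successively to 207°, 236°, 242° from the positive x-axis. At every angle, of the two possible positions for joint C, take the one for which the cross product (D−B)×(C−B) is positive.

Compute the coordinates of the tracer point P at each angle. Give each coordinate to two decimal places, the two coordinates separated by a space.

A=(0,0), D=(12.00,0)
θ=207°: B = A + 4.00·(cos207°, sin207°) = (-3.5640, -1.8160)
θ=207°: |BD| = 15.6696
θ=207°: circle(B,8.00) ∩ circle(D,9.00): a=7.2924, h=3.2896
θ=207°:   candidates: C₊=(3.2980,2.2966) cross=51.547; C₋=(4.0604,-4.2383) cross=-51.547
θ=207°:   branch + wants cross > 0 → take C=(3.2980,2.2966) (cross=51.547)
θ=207°: ex = (C−B)/|BC| = (0.8577,0.5141); ey = (-0.5141,0.8577)
θ=207°: P = B + -0.92·ex + 0.76·ey = (-4.7438,-1.6370)
θ=236°: B = A + 4.00·(cos236°, sin236°) = (-2.2368, -3.3162)
θ=236°: |BD| = 14.6179
θ=236°: circle(B,8.00) ∩ circle(D,9.00): a=6.7275, h=4.3291
θ=236°:   candidates: C₊=(3.3332,2.4263) cross=63.283; C₋=(5.2974,-6.0062) cross=-63.283
θ=236°:   branch + wants cross > 0 → take C=(3.3332,2.4263) (cross=63.283)
θ=236°: ex = (C−B)/|BC| = (0.6962,0.7178); ey = (-0.7178,0.6962)
θ=236°: P = B + -0.92·ex + 0.76·ey = (-3.4228,-3.4474)
θ=242°: B = A + 4.00·(cos242°, sin242°) = (-1.8779, -3.5318)
θ=242°: |BD| = 14.3202
θ=242°: circle(B,8.00) ∩ circle(D,9.00): a=6.5666, h=4.5695
θ=242°:   candidates: C₊=(3.3589,2.5161) cross=65.436; C₋=(5.6128,-6.3406) cross=-65.436
θ=242°:   branch + wants cross > 0 → take C=(3.3589,2.5161) (cross=65.436)
θ=242°: ex = (C−B)/|BC| = (0.6546,0.7560); ey = (-0.7560,0.6546)
θ=242°: P = B + -0.92·ex + 0.76·ey = (-3.0547,-3.7298)

θ=207°: -4.74 -1.64
θ=236°: -3.42 -3.45
θ=242°: -3.05 -3.73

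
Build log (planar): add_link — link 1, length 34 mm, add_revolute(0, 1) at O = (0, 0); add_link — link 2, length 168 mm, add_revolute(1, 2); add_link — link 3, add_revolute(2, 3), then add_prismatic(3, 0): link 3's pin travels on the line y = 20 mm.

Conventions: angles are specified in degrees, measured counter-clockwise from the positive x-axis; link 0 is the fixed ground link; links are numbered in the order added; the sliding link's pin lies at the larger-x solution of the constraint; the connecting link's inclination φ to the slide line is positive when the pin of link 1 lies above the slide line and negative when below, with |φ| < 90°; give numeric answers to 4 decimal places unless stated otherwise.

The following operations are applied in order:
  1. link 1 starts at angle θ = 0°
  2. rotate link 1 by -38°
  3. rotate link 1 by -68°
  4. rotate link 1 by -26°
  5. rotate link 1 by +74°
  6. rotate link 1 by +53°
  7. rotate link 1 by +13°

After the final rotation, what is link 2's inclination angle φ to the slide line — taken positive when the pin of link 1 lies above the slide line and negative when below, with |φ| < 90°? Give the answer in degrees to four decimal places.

geometry: r = 34 mm, L = 168 mm, e = 20 mm; θ starts at 0°
rotate link 1 by -38°: θ ← 0° -38° = -38°
rotate link 1 by -68°: θ ← -38° -68° = -106°
rotate link 1 by -26°: θ ← -106° -26° = -132°
rotate link 1 by +74°: θ ← -132° +74° = -58°
rotate link 1 by +53°: θ ← -58° +53° = -5°
rotate link 1 by +13°: θ ← -5° +13° = 8°
h = r sin θ − e = 4.731885 − 20 = -15.268115
sin φ = h / L = -15.268115 / 168 = -0.09088163
φ = arcsin(-0.09088163) = -5.214329°

-5.2143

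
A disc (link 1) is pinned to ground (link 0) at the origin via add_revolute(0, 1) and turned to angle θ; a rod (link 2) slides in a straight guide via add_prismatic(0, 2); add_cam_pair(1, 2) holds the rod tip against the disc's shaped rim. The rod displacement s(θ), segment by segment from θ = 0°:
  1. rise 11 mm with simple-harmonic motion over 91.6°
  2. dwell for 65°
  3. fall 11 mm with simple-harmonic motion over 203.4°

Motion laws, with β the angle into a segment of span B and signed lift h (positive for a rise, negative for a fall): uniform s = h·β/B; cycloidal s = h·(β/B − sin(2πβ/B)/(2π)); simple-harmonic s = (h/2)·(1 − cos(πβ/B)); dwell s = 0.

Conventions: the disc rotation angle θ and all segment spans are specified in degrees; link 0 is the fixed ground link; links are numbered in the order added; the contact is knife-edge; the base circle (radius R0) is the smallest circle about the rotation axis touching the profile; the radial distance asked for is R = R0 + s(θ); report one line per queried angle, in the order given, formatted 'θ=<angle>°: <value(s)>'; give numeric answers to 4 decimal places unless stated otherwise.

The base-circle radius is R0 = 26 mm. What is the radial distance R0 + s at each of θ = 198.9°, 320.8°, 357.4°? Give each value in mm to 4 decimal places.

segment 1 (0° to 91.6°, simple-harmonic, h = 11) is passed completely: s = 0.0000 + (11) = 11.0000
segment 2 (91.6° to 156.6°, dwell): s unchanged at 11.0000
θ = 198.9° falls in segment 3 (156.6° to 360°, simple-harmonic, h = -11): β = 198.9 − 156.6 = 42.3°, B = 203.4°; Δs = -11/2·(1 − cos(π·0.2080)) = -1.1327; s = 11.0000 − 1.1327 = 9.8673
θ = 320.8° falls in segment 3 (156.6° to 360°, simple-harmonic, h = -11): β = 320.8 − 156.6 = 164.2°, B = 203.4°; Δs = -11/2·(1 − cos(π·0.8073)) = -10.0223; s = 11.0000 − 10.0223 = 0.9777
θ = 357.4° falls in segment 3 (156.6° to 360°, simple-harmonic, h = -11): β = 357.4 − 156.6 = 200.8°, B = 203.4°; Δs = -11/2·(1 − cos(π·0.9872)) = -10.9956; s = 11.0000 − 10.9956 = 0.0044
θ=198.9°: R = R0 + s = 26 + 9.8673 = 35.8673
θ=320.8°: R = R0 + s = 26 + 0.9777 = 26.9777
θ=357.4°: R = R0 + s = 26 + 0.0044 = 26.0044

θ=198.9°: 35.8673
θ=320.8°: 26.9777
θ=357.4°: 26.0044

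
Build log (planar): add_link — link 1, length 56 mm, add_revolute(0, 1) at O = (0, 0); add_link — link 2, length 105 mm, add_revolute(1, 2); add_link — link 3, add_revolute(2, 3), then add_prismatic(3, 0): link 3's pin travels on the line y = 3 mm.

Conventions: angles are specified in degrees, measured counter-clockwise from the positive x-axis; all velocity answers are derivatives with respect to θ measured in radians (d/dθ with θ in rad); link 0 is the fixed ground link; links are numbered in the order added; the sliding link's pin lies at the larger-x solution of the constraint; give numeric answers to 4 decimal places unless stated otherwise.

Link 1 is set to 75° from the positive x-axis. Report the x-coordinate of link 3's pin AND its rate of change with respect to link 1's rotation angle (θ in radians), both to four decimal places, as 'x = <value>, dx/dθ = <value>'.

geometry: r = 56 mm, L = 105 mm, e = 3 mm
crank pin P = (r cos θ, r sin θ) = (14.493867, 54.091846)
h = r sin θ − e = 54.091846 − 3 = 51.091846
x = r cos θ + √(L² − h²) = 14.493867 + 91.731256 = 106.225122
dx/dθ = −r sin θ − h·r cos θ/√(L² − h²) (θ in radians; h = 51.091846) = -62.164541

x = 106.2251, dx/dθ = -62.1645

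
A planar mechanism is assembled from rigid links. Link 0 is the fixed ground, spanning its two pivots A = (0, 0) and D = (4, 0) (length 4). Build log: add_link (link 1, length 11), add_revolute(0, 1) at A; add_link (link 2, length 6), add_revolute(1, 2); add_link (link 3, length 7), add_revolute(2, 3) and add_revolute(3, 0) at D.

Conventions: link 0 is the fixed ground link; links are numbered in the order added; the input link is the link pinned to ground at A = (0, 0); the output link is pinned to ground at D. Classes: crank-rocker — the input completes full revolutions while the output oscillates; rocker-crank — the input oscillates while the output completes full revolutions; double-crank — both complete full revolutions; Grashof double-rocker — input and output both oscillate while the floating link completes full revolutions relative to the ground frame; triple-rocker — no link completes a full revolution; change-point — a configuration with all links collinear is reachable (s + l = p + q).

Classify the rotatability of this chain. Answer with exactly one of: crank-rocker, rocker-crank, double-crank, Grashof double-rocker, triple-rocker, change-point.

lengths: ground=4, input=11, coupler=6, output=7
sorted: s=4 (shortest), l=11 (longest), p+q=13
s + l = 15 vs p + q = 13
s + l > p + q → non-Grashof → no link fully rotates → triple-rocker

triple-rocker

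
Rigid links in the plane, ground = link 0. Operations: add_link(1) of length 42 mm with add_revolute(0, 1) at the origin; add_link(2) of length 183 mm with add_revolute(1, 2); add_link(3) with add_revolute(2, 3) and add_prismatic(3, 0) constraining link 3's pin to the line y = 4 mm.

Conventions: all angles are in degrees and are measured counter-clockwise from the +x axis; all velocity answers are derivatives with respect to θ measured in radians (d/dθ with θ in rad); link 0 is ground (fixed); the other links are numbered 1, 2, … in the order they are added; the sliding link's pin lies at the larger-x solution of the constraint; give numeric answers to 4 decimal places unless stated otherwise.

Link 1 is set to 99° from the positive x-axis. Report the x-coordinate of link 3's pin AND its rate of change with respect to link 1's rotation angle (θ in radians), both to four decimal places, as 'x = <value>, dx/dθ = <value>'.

geometry: r = 42 mm, L = 183 mm, e = 4 mm
crank pin P = (r cos θ, r sin θ) = (-6.570248, 41.482910)
h = r sin θ − e = 41.482910 − 4 = 37.482910
x = r cos θ + √(L² − h²) = -6.570248 + 179.120159 = 172.549912
dx/dθ = −r sin θ − h·r cos θ/√(L² − h²) (θ in radians; h = 37.482910) = -40.108012

x = 172.5499, dx/dθ = -40.1080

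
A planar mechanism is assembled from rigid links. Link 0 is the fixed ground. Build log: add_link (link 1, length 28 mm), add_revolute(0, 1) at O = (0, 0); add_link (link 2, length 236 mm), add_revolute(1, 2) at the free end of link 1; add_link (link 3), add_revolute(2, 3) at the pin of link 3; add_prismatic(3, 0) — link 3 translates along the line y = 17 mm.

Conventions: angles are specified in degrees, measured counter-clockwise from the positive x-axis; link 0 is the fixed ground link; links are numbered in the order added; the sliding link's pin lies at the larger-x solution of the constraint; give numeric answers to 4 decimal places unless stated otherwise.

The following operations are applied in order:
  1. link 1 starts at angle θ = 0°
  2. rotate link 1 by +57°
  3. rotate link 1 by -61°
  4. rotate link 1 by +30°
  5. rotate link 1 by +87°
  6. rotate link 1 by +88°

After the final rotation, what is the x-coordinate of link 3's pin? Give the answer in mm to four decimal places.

geometry: r = 28 mm, L = 236 mm, e = 17 mm; θ starts at 0°
rotate link 1 by +57°: θ ← 0° +57° = 57°
rotate link 1 by -61°: θ ← 57° -61° = -4°
rotate link 1 by +30°: θ ← -4° +30° = 26°
rotate link 1 by +87°: θ ← 26° +87° = 113°
rotate link 1 by +88°: θ ← 113° +88° = 201°
crank pin P = (r cos θ, r sin θ) = (-26.140252, -10.034303)
h = r sin θ − e = -10.034303 − 17 = -27.034303
x = r cos θ + √(L² − h²) = -26.140252 + 234.446468 = 208.306216

208.3062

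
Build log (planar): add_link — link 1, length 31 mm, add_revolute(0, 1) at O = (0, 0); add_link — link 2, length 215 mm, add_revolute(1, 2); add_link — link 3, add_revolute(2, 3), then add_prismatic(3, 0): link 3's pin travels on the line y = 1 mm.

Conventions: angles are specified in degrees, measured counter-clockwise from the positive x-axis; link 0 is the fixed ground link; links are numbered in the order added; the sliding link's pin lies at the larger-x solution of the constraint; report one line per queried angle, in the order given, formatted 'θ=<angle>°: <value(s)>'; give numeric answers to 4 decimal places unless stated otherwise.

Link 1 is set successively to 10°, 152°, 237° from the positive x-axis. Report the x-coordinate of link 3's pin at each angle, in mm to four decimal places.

geometry: r = 31 mm, L = 215 mm, e = 1 mm
θ=10°: crank pin P = (r cos θ, r sin θ) = (30.529040, 5.383094)
θ=10°: h = r sin θ − e = 5.383094 − 1 = 4.383094
θ=10°: x = r cos θ + √(L² − h²) = 30.529040 + 214.955317 = 245.484358
θ=152°: crank pin P = (r cos θ, r sin θ) = (-27.371375, 14.553618)
θ=152°: h = r sin θ − e = 14.553618 − 1 = 13.553618
θ=152°: x = r cos θ + √(L² − h²) = -27.371375 + 214.572364 = 187.200989
θ=237°: crank pin P = (r cos θ, r sin θ) = (-16.883810, -25.998788)
θ=237°: h = r sin θ − e = -25.998788 − 1 = -26.998788
θ=237°: x = r cos θ + √(L² − h²) = -16.883810 + 213.298067 = 196.414257

θ=10°: 245.4844
θ=152°: 187.2010
θ=237°: 196.4143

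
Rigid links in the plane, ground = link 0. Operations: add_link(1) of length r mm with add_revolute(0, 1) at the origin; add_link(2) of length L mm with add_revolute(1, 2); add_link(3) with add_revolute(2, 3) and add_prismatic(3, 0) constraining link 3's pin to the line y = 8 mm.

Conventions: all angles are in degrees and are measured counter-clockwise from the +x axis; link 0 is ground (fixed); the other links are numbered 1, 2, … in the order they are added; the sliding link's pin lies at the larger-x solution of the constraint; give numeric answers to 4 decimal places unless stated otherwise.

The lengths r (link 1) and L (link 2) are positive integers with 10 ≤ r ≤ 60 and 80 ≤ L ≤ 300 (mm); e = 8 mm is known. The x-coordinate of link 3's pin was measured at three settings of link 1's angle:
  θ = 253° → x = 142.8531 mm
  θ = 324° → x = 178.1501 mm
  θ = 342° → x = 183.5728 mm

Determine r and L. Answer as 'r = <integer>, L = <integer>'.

constraint per measurement: (x − r cos θ)² + (r sin θ − e)² = L²
subtracting the θ₁ and θ₂ equations cancels the r² and L² terms:
r = (x₁² − x₂²) / (2[(x₁cos θ₁ + e sin θ₁) − (x₂cos θ₂ + e sin θ₂)]) = 30.0000 → r = 30
L² = (x₁ − r cos θ₁)² + (r sin θ₁ − e)² = 24336.0067 → L = 156.0000 → L = 156
check at θ₃=342°: x = 183.5728 (printed 183.5728) ✓

r = 30, L = 156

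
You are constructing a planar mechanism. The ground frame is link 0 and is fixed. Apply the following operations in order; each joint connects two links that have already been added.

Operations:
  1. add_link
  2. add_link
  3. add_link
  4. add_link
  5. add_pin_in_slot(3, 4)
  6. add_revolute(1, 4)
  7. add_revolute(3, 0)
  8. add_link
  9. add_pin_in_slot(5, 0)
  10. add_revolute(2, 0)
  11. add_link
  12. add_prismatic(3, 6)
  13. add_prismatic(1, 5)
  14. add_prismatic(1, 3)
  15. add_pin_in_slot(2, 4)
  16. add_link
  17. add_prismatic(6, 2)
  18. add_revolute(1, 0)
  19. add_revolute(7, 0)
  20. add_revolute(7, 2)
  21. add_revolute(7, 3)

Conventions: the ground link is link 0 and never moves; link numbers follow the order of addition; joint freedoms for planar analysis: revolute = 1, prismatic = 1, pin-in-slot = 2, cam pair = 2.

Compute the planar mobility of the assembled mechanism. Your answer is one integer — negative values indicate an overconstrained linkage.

L=1 J1=0 J2=0
add link → L=2 J1=0 J2=0
add link → L=3 J1=0 J2=0
add link → L=4 J1=0 J2=0
add link → L=5 J1=0 J2=0
PS@3,4 dof=2 J2 → L=5 J1=0 J2=1
R@1,4 dof=1 J1 → L=5 J1=1 J2=1
R@3,0 dof=1 J1 → L=5 J1=2 J2=1
add link → L=6 J1=2 J2=1
PS@5,0 dof=2 J2 → L=6 J1=2 J2=2
R@2,0 dof=1 J1 → L=6 J1=3 J2=2
add link → L=7 J1=3 J2=2
P@3,6 dof=1 J1 → L=7 J1=4 J2=2
P@1,5 dof=1 J1 → L=7 J1=5 J2=2
P@1,3 dof=1 J1 → L=7 J1=6 J2=2
PS@2,4 dof=2 J2 → L=7 J1=6 J2=3
add link → L=8 J1=6 J2=3
P@6,2 dof=1 J1 → L=8 J1=7 J2=3
R@1,0 dof=1 J1 → L=8 J1=8 J2=3
R@7,0 dof=1 J1 → L=8 J1=9 J2=3
R@7,2 dof=1 J1 → L=8 J1=10 J2=3
R@7,3 dof=1 J1 → L=8 J1=11 J2=3
M=3(L−1)−2J1−J2=3·7−2·11−3=-4

M = -4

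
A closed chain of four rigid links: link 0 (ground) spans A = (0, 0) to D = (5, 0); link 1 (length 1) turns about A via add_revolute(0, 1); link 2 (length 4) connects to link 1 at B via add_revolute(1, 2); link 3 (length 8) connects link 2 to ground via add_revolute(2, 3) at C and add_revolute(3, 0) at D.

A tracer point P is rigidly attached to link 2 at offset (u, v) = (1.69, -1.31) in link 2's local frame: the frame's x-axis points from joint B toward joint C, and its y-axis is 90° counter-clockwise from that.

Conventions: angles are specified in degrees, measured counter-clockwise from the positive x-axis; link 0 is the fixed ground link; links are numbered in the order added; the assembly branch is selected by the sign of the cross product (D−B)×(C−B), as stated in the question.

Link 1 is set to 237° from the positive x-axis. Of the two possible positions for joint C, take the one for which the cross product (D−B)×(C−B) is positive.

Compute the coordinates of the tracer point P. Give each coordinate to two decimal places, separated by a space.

A=(0,0), D=(5.00,0)
B = A + 1.00·(cos237°, sin237°) = (-0.5446, -0.8387)
|BD| = 5.6077
circle(B,4.00) ∩ circle(D,8.00): a=-1.4760, h=3.7177
  candidates: C₊=(-2.5600,2.6165) cross=20.848; C₋=(-1.4480,-4.7353) cross=-20.848
  branch + wants cross > 0 → take C=(-2.5600,2.6165) (cross=20.848)
ex = (C−B)/|BC| = (-0.5038,0.8638); ey = (-0.8638,-0.5038)
P = B + 1.69·ex + -1.31·ey = (-0.2646,1.2812)

-0.26 1.28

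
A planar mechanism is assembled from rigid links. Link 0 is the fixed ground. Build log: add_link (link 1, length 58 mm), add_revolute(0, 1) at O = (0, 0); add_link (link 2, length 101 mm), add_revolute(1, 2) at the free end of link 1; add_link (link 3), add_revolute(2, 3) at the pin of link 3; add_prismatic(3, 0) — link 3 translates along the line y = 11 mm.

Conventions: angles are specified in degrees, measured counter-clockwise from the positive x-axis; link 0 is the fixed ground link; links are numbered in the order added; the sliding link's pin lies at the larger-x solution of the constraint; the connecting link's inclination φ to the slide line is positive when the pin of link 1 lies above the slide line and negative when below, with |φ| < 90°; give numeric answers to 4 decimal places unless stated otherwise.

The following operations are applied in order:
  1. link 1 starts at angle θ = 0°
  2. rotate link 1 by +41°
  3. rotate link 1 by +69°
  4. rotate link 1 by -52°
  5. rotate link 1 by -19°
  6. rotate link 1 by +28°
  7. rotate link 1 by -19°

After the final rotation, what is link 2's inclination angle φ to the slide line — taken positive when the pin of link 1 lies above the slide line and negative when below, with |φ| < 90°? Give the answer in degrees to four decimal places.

geometry: r = 58 mm, L = 101 mm, e = 11 mm; θ starts at 0°
rotate link 1 by +41°: θ ← 0° +41° = 41°
rotate link 1 by +69°: θ ← 41° +69° = 110°
rotate link 1 by -52°: θ ← 110° -52° = 58°
rotate link 1 by -19°: θ ← 58° -19° = 39°
rotate link 1 by +28°: θ ← 39° +28° = 67°
rotate link 1 by -19°: θ ← 67° -19° = 48°
h = r sin θ − e = 43.102400 − 11 = 32.102400
sin φ = h / L = 32.102400 / 101 = 0.31784554
φ = arcsin(0.31784554) = 18.532682°

18.5327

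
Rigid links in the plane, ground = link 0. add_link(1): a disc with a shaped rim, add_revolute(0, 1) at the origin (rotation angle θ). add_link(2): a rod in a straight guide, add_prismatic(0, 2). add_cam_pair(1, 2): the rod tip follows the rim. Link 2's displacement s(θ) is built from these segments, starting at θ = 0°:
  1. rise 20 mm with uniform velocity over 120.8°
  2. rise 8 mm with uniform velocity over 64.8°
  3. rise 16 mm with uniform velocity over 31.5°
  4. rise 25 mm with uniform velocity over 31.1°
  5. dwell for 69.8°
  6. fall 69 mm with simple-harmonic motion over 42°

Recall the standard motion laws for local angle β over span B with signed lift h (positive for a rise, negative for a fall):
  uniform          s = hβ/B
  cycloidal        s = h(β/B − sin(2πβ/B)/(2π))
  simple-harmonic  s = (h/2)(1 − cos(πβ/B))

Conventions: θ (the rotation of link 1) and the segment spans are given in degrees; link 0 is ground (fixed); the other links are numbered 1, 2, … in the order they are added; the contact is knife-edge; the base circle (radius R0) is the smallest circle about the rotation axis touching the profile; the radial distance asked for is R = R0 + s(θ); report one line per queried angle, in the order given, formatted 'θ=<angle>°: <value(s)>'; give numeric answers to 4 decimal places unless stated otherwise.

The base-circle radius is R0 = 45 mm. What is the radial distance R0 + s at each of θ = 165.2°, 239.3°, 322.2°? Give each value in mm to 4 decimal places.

segment 1 (0° to 120.8°, uniform, h = 20) is passed completely: s = 0.0000 + (20) = 20.0000
θ = 165.2° falls in segment 2 (120.8° to 185.6°, uniform, h = 8): β = 165.2 − 120.8 = 44.4°, B = 64.8°; Δs = 8·44.4/64.8 = 5.4815; s = 20.0000 + 5.4815 = 25.4815
segment 2 (120.8° to 185.6°, uniform, h = 8) is passed completely: s = 20.0000 + (8) = 28.0000
segment 3 (185.6° to 217.1°, uniform, h = 16) is passed completely: s = 28.0000 + (16) = 44.0000
θ = 239.3° falls in segment 4 (217.1° to 248.2°, uniform, h = 25): β = 239.3 − 217.1 = 22.2°, B = 31.1°; Δs = 25·22.2/31.1 = 17.8457; s = 44.0000 + 17.8457 = 61.8457
segment 4 (217.1° to 248.2°, uniform, h = 25) is passed completely: s = 44.0000 + (25) = 69.0000
segment 5 (248.2° to 318°, dwell): s unchanged at 69.0000
θ = 322.2° falls in segment 6 (318° to 360°, simple-harmonic, h = -69): β = 322.2 − 318 = 4.2°, B = 42°; Δs = -69/2·(1 − cos(π·0.1000)) = -1.6886; s = 69.0000 − 1.6886 = 67.3114
θ=165.2°: R = R0 + s = 45 + 25.4815 = 70.4815
θ=239.3°: R = R0 + s = 45 + 61.8457 = 106.8457
θ=322.2°: R = R0 + s = 45 + 67.3114 = 112.3114

θ=165.2°: 70.4815
θ=239.3°: 106.8457
θ=322.2°: 112.3114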